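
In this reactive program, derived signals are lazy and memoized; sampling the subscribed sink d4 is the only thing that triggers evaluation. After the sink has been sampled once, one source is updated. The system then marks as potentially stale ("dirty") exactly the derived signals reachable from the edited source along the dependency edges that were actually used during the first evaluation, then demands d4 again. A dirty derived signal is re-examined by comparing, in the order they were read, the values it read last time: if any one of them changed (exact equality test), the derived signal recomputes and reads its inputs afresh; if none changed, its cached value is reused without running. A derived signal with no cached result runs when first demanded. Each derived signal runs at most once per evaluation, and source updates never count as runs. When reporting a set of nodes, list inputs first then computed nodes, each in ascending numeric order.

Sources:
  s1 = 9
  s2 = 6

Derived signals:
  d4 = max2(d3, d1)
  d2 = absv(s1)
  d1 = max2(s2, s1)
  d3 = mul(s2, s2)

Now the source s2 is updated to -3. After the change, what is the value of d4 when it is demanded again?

Demanding d4 again yields 9.

First demand of the output computes:
  d1 = max2(6, 9) = 9
  d3 = mul(6, 6) = 36
  d4 = max2(36, 9) = 36

After the edit, cleaning proceeds:
  d1: a read changed (s2 6->-3) — executes, giving 9 — identical to its old value.
  d3: a read changed (s2 6->-3; s2 6->-3) — executes, giving 9.
  d4: a read changed (d3 36->9) — executes, giving 9.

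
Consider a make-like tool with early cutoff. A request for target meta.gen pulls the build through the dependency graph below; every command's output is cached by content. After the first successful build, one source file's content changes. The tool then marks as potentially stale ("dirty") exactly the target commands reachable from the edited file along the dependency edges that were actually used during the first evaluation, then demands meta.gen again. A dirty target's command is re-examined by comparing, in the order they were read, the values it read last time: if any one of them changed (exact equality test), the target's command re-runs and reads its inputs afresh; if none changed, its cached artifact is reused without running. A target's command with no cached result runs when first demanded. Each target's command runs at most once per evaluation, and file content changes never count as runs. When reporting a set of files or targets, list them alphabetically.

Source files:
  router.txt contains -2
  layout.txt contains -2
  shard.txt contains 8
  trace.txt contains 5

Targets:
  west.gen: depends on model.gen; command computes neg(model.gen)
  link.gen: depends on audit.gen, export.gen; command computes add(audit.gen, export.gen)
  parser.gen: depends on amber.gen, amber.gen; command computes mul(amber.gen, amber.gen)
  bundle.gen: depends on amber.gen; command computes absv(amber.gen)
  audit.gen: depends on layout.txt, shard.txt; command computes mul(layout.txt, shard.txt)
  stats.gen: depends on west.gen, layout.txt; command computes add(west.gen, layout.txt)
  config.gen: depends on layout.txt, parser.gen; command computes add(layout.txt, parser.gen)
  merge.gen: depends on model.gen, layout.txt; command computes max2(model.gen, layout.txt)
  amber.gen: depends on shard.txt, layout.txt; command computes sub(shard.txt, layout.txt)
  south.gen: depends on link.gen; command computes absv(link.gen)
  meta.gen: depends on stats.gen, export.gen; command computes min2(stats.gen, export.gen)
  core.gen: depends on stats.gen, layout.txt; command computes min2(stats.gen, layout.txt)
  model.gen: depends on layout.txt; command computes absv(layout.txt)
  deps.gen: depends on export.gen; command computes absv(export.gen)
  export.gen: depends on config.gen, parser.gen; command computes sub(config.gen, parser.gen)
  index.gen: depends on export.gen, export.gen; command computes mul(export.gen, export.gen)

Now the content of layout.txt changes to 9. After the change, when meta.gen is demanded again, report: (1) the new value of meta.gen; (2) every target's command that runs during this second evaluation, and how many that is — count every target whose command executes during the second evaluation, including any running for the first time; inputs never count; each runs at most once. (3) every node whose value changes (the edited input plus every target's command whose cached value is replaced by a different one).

Demanding meta.gen again yields 0.
8 target commands run: amber.gen, config.gen, export.gen, meta.gen, model.gen, parser.gen, stats.gen, west.gen.
The nodes whose values change: amber.gen, config.gen, export.gen, layout.txt, meta.gen, model.gen, parser.gen, stats.gen, west.gen.

First demand of the output computes:
  amber.gen = sub(8, -2) = 10
  model.gen = absv(-2) = 2
  parser.gen = mul(10, 10) = 100
  config.gen = add(-2, 100) = 98
  export.gen = sub(98, 100) = -2
  west.gen = neg(2) = -2
  stats.gen = add(-2, -2) = -4
  meta.gen = min2(-4, -2) = -4

After the edit, cleaning proceeds:
  amber.gen: a read changed (layout.txt -2->9) — executes, giving -1.
  model.gen: a read changed (layout.txt -2->9) — executes, giving 9.
  parser.gen: a read changed (amber.gen 10->-1; amber.gen 10->-1) — executes, giving 1.
  config.gen: a read changed (layout.txt -2->9; parser.gen 100->1) — executes, giving 10.
  export.gen: a read changed (config.gen 98->10; parser.gen 100->1) — executes, giving 9.
  west.gen: a read changed (model.gen 2->9) — executes, giving -9.
  stats.gen: a read changed (west.gen -2->-9; layout.txt -2->9) — executes, giving 0.
  meta.gen: a read changed (stats.gen -4->0; export.gen -2->9) — executes, giving 0.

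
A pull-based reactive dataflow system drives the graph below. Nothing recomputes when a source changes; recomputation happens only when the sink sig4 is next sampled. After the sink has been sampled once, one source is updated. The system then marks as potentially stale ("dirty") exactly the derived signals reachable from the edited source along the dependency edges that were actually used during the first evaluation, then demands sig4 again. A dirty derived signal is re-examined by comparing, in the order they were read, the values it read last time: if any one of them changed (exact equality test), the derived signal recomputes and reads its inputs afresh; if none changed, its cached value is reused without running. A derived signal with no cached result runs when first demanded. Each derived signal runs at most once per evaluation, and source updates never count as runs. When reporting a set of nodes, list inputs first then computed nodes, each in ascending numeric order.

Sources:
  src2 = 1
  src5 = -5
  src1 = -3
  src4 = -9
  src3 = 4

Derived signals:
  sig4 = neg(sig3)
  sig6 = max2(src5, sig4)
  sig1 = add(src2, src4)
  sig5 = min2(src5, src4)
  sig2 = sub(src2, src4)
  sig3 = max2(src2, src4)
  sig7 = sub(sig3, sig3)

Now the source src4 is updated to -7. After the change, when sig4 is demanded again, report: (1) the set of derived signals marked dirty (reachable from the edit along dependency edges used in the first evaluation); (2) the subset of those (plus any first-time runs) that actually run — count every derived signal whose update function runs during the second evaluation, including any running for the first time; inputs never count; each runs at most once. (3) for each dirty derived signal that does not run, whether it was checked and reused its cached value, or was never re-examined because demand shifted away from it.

Marked dirty: sig3, sig4.
Derived signals that run: sig3 — 1 in total.
Checked but reused from cache: sig4.
Key observation: the change is absorbed at sig3 — it re-runs but produces the same value, and the output's value is unchanged.

First evaluation (everything demanded from the output):
  sig3 = max2(1, -9) = 1
  sig4 = neg(1) = -1

Propagation after the edit:
  sig3: runs — src4 -9->-7; result 1 (same value as before).
  sig4: checked — values it read are unchanged (sig3 unchanged); reused cached -1 without running.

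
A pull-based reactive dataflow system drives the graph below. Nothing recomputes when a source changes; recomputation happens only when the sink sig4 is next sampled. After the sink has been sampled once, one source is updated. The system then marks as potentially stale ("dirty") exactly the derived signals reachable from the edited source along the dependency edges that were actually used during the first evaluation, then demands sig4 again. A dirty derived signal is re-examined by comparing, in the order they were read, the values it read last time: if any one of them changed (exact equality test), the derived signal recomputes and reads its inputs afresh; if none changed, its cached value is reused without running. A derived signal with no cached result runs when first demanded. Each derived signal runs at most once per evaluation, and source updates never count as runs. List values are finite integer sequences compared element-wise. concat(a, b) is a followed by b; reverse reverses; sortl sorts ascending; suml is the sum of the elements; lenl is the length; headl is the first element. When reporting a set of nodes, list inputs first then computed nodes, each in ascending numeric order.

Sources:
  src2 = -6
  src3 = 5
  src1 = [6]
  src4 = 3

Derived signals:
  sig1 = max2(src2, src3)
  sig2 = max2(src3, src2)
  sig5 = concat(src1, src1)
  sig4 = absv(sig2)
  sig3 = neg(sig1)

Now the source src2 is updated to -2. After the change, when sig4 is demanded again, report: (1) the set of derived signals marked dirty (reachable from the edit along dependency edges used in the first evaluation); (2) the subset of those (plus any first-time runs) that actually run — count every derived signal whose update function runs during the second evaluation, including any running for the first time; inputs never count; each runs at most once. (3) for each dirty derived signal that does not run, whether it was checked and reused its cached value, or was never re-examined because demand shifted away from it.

Marked dirty: sig2, sig4.
Derived signals that run: sig2 — 1 in total.
Checked but reused from cache: sig4.
Key observation: the change is absorbed at sig2 — it re-runs but produces the same value, and the output's value is unchanged.

First evaluation (everything demanded from the output):
  sig2 = max2(5, -6) = 5
  sig4 = absv(5) = 5

Propagation after the edit:
  sig2: runs — src2 -6->-2; result 5 (same value as before).
  sig4: checked — values it read are unchanged (sig2 unchanged); reused cached 5 without running.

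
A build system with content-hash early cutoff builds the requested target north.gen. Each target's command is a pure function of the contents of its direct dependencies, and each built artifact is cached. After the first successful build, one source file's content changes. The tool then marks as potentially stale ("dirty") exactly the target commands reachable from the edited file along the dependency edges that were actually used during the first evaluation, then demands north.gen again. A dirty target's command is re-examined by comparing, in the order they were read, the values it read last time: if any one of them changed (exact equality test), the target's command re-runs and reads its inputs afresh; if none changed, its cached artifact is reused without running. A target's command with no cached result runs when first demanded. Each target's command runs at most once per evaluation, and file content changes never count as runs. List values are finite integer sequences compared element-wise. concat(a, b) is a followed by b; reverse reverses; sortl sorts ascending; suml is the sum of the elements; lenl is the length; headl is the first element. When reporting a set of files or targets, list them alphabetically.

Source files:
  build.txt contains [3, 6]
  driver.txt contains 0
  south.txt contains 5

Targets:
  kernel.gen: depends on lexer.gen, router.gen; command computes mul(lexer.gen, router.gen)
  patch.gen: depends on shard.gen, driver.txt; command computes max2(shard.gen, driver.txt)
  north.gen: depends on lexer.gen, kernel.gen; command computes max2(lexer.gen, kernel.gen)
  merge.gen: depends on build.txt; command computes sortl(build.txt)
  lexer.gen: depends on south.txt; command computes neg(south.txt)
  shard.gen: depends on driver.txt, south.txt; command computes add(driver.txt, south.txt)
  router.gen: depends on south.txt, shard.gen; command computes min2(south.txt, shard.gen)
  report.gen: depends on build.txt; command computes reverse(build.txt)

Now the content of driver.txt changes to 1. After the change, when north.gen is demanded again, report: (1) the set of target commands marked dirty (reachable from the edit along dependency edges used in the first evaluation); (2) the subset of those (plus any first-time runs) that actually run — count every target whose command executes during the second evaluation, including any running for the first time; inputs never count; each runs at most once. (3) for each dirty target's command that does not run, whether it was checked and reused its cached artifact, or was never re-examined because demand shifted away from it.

First evaluation (everything demanded from the output):
  lexer.gen = neg(5) = -5
  shard.gen = add(0, 5) = 5
  router.gen = min2(5, 5) = 5
  kernel.gen = mul(-5, 5) = -25
  north.gen = max2(-5, -25) = -5

Propagation after the edit:
  shard.gen: runs — driver.txt 0->1; result 6.
  router.gen: runs — shard.gen 5->6; result 5 (same value as before).
  kernel.gen: checked — values it read are unchanged (lexer.gen unchanged, router.gen unchanged); reused cached -25 without running.
  north.gen: checked — values it read are unchanged (lexer.gen unchanged, kernel.gen unchanged); reused cached -5 without running.

Key observation: the change is absorbed at router.gen — it re-runs but produces the same value, and the output's value is unchanged.

Marked dirty: kernel.gen, north.gen, router.gen, shard.gen.
Target commands that run: router.gen, shard.gen — 2 in total.
Checked but reused from cache: kernel.gen, north.gen.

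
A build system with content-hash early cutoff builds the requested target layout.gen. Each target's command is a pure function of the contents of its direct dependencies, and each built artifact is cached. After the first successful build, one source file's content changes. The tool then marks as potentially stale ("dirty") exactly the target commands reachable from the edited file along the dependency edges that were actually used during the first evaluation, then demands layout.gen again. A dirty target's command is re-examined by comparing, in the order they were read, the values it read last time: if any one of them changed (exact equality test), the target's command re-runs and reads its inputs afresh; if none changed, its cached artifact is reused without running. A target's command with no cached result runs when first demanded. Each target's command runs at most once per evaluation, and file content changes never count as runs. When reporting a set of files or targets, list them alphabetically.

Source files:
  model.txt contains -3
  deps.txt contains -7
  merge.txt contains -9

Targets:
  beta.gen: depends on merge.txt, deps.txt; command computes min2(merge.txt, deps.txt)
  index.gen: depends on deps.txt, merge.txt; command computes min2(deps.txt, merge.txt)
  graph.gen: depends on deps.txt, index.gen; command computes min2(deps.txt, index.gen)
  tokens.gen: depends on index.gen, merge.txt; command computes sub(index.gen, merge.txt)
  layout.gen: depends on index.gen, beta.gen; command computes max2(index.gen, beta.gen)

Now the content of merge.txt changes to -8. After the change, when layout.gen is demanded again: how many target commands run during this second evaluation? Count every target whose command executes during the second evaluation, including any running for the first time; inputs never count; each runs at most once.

First evaluation (everything demanded from the output):
  beta.gen = min2(-9, -7) = -9
  index.gen = min2(-7, -9) = -9
  layout.gen = max2(-9, -9) = -9

Propagation after the edit:
  beta.gen: runs — merge.txt -9->-8; result -8.
  index.gen: runs — merge.txt -9->-8; result -8.
  layout.gen: runs — index.gen -9->-8; beta.gen -9->-8; result -8.

Target commands that run: beta.gen, index.gen, layout.gen — 3 in total.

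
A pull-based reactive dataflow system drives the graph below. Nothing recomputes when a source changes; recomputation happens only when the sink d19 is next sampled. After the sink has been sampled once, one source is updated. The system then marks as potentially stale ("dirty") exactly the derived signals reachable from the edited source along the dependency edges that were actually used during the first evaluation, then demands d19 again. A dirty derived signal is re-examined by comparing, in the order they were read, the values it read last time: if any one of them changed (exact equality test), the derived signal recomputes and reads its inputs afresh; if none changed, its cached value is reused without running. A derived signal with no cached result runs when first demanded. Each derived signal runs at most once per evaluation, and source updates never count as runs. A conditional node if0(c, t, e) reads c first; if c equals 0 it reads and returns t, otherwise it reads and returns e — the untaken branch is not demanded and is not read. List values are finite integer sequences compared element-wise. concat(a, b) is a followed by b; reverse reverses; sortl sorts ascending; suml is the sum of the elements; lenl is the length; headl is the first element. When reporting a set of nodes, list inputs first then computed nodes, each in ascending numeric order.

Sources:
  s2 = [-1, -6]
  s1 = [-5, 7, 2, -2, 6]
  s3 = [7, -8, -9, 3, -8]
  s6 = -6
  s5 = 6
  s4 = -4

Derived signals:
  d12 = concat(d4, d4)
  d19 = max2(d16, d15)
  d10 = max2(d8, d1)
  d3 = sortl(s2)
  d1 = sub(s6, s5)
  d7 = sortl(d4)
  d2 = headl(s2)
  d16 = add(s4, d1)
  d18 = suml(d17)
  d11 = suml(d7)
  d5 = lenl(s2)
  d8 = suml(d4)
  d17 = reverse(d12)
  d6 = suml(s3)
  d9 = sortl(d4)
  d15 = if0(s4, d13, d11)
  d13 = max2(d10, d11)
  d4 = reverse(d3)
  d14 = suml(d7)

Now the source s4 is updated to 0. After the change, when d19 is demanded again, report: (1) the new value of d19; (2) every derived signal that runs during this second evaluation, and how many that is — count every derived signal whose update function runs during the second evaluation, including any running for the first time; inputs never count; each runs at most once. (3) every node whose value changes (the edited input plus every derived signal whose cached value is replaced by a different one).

First evaluation (everything demanded from the output):
  d1 = sub(-6, 6) = -12
  d3 = sortl([-1, -6]) = [-6, -1]
  d4 = reverse([-6, -1]) = [-1, -6]
  d7 = sortl([-1, -6]) = [-6, -1]
  d11 = suml([-6, -1]) = -7
  d15 = if0(s4=-4 -> else branch d11) = -7
  d16 = add(-4, -12) = -16
  d19 = max2(-16, -7) = -7

Propagation after the edit:
  d8: demanded for the first time — runs, produces -7.
  d10: demanded for the first time — runs, produces -7.
  d13: demanded for the first time — runs, produces -7.
  d15: runs — s4 -4->0; result -7 (same value as before).
  d16: runs — s4 -4->0; result -12.
  d19: runs — d16 -16->-12; result -7 (same value as before).

Key observation: a condition flipped, so demand reaches new nodes — d8, d10, d13 run for the first time.

New value of d19: -7.
Derived signals that run: d8, d10, d13, d15, d16, d19 — 6 in total.
Values that change: s4, d16.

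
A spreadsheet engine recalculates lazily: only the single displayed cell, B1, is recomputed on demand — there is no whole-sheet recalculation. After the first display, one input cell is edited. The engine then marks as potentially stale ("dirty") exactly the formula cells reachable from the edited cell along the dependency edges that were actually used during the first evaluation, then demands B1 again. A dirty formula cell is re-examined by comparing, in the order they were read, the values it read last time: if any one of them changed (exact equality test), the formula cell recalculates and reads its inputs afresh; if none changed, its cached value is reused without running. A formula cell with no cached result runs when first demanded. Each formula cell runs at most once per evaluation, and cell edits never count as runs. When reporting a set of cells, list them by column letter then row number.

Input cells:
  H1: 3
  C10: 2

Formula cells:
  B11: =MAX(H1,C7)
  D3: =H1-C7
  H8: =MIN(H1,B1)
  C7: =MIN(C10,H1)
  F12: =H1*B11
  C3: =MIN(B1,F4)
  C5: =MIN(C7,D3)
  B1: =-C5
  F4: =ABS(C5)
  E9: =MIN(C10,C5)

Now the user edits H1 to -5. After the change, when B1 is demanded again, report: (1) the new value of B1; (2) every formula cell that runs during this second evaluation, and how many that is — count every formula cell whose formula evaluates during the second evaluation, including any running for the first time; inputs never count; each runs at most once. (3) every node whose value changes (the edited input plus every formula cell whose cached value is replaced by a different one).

New value of B1: 5.
Formula cells that run: B1, C5, C7, D3 — 4 in total.
Values that change: B1, C5, C7, D3, H1.

First evaluation (everything demanded from the output):
  C7 = MIN(2, 3) = 2
  D3 = 3 - 2 = 1
  C5 = MIN(2, 1) = 1
  B1 = -(1) = -1

Propagation after the edit:
  C7: runs — H1 3->-5; result -5.
  D3: runs — H1 3->-5; C7 2->-5; result 0.
  C5: runs — C7 2->-5; D3 1->0; result -5.
  B1: runs — C5 1->-5; result 5.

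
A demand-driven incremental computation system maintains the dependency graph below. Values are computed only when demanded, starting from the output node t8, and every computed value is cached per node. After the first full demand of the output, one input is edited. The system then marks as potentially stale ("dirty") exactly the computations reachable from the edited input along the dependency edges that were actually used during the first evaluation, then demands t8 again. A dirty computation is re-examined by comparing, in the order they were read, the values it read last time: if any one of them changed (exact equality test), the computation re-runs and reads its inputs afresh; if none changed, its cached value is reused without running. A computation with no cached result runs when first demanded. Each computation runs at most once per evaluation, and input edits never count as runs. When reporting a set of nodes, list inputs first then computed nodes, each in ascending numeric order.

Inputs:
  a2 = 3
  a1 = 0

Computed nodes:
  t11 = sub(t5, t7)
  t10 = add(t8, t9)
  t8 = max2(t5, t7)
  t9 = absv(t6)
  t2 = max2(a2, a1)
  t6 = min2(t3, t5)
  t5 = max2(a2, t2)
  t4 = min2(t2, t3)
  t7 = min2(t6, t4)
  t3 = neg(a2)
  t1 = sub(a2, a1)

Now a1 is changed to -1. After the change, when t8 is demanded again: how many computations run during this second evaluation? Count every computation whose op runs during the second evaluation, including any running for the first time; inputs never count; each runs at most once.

First evaluation (everything demanded from the output):
  t2 = max2(3, 0) = 3
  t3 = neg(3) = -3
  t4 = min2(3, -3) = -3
  t5 = max2(3, 3) = 3
  t6 = min2(-3, 3) = -3
  t7 = min2(-3, -3) = -3
  t8 = max2(3, -3) = 3

Propagation after the edit:
  t2: runs — a1 0->-1; result 3 (same value as before).
  t4: checked — values it read are unchanged (t2 unchanged, t3 unchanged); reused cached -3 without running.
  t5: checked — values it read are unchanged (a2 unchanged, t2 unchanged); reused cached 3 without running.
  t6: checked — values it read are unchanged (t3 unchanged, t5 unchanged); reused cached -3 without running.
  t7: checked — values it read are unchanged (t6 unchanged, t4 unchanged); reused cached -3 without running.
  t8: checked — values it read are unchanged (t5 unchanged, t7 unchanged); reused cached 3 without running.

Key observation: the change is absorbed at t2 — it re-runs but produces the same value, and the output's value is unchanged.

Computations that run: t2 — 1 in total.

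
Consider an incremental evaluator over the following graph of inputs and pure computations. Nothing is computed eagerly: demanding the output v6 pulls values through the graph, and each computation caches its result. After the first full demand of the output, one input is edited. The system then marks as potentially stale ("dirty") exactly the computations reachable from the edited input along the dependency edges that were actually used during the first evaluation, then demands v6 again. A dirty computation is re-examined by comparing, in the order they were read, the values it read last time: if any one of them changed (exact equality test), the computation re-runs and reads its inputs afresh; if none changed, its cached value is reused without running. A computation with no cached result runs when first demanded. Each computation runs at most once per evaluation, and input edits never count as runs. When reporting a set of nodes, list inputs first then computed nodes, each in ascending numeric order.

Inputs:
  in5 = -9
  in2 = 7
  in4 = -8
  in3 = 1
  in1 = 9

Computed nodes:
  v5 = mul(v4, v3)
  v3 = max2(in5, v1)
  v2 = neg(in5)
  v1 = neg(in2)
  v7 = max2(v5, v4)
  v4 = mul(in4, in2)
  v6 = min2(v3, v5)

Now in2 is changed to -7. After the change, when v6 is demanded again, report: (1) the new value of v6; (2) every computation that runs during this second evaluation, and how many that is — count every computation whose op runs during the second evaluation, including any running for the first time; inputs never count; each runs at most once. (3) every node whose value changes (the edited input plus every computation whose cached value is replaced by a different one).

Initial pass — values computed on the first demand:
  v1 = neg(7) = -7
  v3 = max2(-9, -7) = -7
  v4 = mul(-8, 7) = -56
  v5 = mul(-56, -7) = 392
  v6 = min2(-7, 392) = -7

Second demand — change propagation:
  v1: re-runs because in2 7->-7; new result 7.
  v3: re-runs because v1 -7->7; new result 7.
  v4: re-runs because in2 7->-7; new result 56.
  v5: re-runs because v4 -56->56; v3 -7->7; new result 392 (unchanged).
  v6: re-runs because v3 -7->7; new result 7.

v6 now evaluates to 7.
Run set: v1, v3, v4, v5, v6 (5 run).
Changed values: in2, v1, v3, v4, v6.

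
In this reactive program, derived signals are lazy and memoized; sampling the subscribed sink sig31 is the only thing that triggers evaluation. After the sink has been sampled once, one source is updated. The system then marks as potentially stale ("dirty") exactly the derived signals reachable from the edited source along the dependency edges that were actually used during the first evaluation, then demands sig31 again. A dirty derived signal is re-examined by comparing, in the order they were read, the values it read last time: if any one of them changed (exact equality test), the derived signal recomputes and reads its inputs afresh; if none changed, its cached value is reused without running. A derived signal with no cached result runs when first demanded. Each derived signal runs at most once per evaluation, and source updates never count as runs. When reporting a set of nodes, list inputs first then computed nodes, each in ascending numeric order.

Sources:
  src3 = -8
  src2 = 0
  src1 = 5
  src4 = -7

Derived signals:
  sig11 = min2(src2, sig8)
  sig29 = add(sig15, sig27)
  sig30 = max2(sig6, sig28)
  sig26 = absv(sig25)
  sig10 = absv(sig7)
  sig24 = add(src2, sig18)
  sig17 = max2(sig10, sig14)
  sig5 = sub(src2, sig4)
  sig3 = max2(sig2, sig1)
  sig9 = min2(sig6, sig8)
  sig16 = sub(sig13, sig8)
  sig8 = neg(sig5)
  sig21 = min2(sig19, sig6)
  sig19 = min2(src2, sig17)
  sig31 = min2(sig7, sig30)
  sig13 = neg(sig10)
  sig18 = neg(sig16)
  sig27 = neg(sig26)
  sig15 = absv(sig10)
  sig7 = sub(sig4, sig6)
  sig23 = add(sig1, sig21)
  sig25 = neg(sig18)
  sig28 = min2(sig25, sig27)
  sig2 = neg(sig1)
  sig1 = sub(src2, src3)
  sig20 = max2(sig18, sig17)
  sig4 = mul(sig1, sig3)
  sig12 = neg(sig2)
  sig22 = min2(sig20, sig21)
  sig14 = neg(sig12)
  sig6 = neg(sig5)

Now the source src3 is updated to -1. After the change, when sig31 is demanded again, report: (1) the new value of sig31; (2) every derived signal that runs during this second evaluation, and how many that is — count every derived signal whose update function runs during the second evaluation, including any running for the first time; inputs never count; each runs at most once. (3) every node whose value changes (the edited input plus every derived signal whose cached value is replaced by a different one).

First demand of the output computes:
  sig1 = sub(0, -8) = 8
  sig2 = neg(8) = -8
  sig3 = max2(-8, 8) = 8
  sig4 = mul(8, 8) = 64
  sig5 = sub(0, 64) = -64
  sig6 = neg(-64) = 64
  sig7 = sub(64, 64) = 0
  sig8 = neg(-64) = 64
  sig10 = absv(0) = 0
  sig13 = neg(0) = 0
  sig16 = sub(0, 64) = -64
  sig18 = neg(-64) = 64
  sig25 = neg(64) = -64
  sig26 = absv(-64) = 64
  sig27 = neg(64) = -64
  sig28 = min2(-64, -64) = -64
  sig30 = max2(64, -64) = 64
  sig31 = min2(0, 64) = 0

After the edit, cleaning proceeds:
  sig1: a read changed (src3 -8->-1) — executes, giving 1.
  sig2: a read changed (sig1 8->1) — executes, giving -1.
  sig3: a read changed (sig2 -8->-1; sig1 8->1) — executes, giving 1.
  sig4: a read changed (sig1 8->1; sig3 8->1) — executes, giving 1.
  sig5: a read changed (sig4 64->1) — executes, giving -1.
  sig6: a read changed (sig5 -64->-1) — executes, giving 1.
  sig7: a read changed (sig4 64->1; sig6 64->1) — executes, giving 0 — identical to its old value.
  sig8: a read changed (sig5 -64->-1) — executes, giving 1.
  sig10: dirty, but its reads are unchanged (sig7 unchanged); cached 0 stands.
  sig13: dirty, but its reads are unchanged (sig10 unchanged); cached 0 stands.
  sig16: a read changed (sig8 64->1) — executes, giving -1.
  sig18: a read changed (sig16 -64->-1) — executes, giving 1.
  sig25: a read changed (sig18 64->1) — executes, giving -1.
  sig26: a read changed (sig25 -64->-1) — executes, giving 1.
  sig27: a read changed (sig26 64->1) — executes, giving -1.
  sig28: a read changed (sig25 -64->-1; sig27 -64->-1) — executes, giving -1.
  sig30: a read changed (sig6 64->1; sig28 -64->-1) — executes, giving 1.
  sig31: a read changed (sig30 64->1) — executes, giving 0 — identical to its old value.

Note where the cutoff bites: sig10 is checked, finds nothing changed, and keeps its cache.

Demanding sig31 again yields 0.
16 derived signals run: sig1, sig2, sig3, sig4, sig5, sig6, sig7, sig8, sig16, sig18, sig25, sig26, sig27, sig28, sig30, sig31.
The nodes whose values change: src3, sig1, sig2, sig3, sig4, sig5, sig6, sig8, sig16, sig18, sig25, sig26, sig27, sig28, sig30.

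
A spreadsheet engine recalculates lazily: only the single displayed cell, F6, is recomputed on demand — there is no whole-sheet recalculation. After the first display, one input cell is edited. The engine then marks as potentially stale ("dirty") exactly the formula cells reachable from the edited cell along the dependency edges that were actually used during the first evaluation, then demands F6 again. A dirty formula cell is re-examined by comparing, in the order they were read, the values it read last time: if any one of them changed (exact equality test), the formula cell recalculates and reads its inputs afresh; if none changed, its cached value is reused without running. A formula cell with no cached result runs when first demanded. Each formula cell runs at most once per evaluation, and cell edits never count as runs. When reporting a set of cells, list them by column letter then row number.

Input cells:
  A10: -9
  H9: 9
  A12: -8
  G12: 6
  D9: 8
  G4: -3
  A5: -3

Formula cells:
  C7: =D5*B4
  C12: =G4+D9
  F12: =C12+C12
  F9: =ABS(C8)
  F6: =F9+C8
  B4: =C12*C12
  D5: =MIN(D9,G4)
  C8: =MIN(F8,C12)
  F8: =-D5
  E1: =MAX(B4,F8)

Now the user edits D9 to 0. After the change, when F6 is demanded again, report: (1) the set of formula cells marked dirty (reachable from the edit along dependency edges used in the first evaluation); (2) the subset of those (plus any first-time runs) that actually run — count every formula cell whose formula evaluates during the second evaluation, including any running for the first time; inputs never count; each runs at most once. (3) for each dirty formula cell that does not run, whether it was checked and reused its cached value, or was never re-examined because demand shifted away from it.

First evaluation (everything demanded from the output):
  C12 = -3 + 8 = 5
  D5 = MIN(8, -3) = -3
  F8 = -(-3) = 3
  C8 = MIN(3, 5) = 3
  F9 = ABS(3) = 3
  F6 = 3 + 3 = 6

Propagation after the edit:
  C12: runs — D9 8->0; result -3.
  D5: runs — D9 8->0; result -3 (same value as before).
  F8: checked — values it read are unchanged (D5 unchanged); reused cached 3 without running.
  C8: runs — C12 5->-3; result -3.
  F9: runs — C8 3->-3; result 3 (same value as before).
  F6: runs — C8 3->-3; result 0.

Key observation: the cutoff stops propagation at F8 — its inputs' values are unchanged, so it reuses its cache.

Marked dirty: C8, C12, D5, F6, F8, F9.
Formula cells that run: C8, C12, D5, F6, F9 — 5 in total.
Checked but reused from cache: F8.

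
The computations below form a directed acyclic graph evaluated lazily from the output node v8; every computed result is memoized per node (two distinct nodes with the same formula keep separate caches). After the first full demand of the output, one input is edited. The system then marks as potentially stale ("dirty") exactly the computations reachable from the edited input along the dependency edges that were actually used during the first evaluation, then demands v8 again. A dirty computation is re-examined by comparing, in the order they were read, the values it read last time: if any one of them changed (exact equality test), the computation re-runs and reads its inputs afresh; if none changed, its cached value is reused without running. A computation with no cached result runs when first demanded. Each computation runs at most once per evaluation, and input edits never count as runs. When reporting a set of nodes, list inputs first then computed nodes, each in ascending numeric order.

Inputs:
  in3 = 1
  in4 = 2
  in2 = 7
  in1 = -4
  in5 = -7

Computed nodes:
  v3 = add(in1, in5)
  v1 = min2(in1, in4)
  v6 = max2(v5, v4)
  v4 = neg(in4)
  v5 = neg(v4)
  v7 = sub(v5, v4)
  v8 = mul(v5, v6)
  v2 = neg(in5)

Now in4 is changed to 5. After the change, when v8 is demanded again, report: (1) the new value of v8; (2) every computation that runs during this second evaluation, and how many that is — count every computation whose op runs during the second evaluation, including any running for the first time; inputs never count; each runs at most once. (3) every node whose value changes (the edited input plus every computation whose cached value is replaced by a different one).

First demand of the output computes:
  v4 = neg(2) = -2
  v5 = neg(-2) = 2
  v6 = max2(2, -2) = 2
  v8 = mul(2, 2) = 4

After the edit, cleaning proceeds:
  v4: a read changed (in4 2->5) — executes, giving -5.
  v5: a read changed (v4 -2->-5) — executes, giving 5.
  v6: a read changed (v5 2->5; v4 -2->-5) — executes, giving 5.
  v8: a read changed (v5 2->5; v6 2->5) — executes, giving 25.

Demanding v8 again yields 25.
4 computations run: v4, v5, v6, v8.
The nodes whose values change: in4, v4, v5, v6, v8.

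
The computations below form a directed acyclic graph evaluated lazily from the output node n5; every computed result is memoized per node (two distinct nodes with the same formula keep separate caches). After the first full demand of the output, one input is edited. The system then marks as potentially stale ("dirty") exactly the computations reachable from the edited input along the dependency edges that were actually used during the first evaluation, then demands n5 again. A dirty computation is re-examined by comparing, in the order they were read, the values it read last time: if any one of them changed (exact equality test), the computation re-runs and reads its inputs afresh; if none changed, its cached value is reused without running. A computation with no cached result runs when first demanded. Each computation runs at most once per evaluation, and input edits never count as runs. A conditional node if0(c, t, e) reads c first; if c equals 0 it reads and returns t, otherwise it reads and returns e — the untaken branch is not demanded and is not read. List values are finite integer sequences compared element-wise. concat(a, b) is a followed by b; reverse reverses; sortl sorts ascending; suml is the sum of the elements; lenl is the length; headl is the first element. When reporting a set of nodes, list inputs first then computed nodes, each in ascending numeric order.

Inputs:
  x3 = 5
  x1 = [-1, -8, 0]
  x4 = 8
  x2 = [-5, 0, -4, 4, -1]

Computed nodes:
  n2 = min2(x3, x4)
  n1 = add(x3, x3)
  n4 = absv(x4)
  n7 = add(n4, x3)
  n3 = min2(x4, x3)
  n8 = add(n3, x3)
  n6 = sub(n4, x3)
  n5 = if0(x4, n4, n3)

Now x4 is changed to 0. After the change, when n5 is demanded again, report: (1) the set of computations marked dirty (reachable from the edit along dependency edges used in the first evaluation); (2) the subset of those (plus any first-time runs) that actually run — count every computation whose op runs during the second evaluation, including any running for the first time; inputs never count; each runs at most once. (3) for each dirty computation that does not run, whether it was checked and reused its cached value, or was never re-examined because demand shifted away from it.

The edit dirties: n3, n5.
2 computations run: n4, n5.
Unvisited dirty nodes (no longer demanded): n3.
Note the branch switch — demand abandons n3, which is never re-examined.

First demand of the output computes:
  n3 = min2(8, 5) = 5
  n5 = if0(x4=8 -> else branch n3) = 5

After the edit, cleaning proceeds:
  n3: stays stale; no demand reaches it after the flip.
  n4: had never run; runs now, result 0.
  n5: a read changed (x4 8->0) — executes, giving 0.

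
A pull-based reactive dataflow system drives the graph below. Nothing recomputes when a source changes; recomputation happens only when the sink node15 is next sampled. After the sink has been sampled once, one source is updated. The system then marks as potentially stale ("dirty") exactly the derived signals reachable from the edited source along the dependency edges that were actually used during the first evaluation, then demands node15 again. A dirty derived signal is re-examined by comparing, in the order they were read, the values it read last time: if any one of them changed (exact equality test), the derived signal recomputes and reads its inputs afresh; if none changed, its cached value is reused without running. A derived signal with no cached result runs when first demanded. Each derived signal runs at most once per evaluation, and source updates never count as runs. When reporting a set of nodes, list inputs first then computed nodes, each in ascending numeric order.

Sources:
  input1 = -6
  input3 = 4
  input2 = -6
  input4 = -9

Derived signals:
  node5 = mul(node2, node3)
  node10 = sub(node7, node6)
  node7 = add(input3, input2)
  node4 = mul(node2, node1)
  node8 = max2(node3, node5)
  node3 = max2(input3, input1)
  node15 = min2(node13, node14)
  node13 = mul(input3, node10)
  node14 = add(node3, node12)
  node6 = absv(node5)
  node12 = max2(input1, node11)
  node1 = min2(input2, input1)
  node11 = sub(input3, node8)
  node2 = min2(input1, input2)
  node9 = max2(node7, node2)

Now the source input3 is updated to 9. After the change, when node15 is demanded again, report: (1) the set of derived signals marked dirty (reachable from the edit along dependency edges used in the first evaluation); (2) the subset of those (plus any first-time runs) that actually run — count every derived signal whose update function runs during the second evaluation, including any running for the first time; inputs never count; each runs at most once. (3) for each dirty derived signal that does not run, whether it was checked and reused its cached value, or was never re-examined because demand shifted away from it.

First evaluation (everything demanded from the output):
  node2 = min2(-6, -6) = -6
  node3 = max2(4, -6) = 4
  node5 = mul(-6, 4) = -24
  node6 = absv(-24) = 24
  node7 = add(4, -6) = -2
  node8 = max2(4, -24) = 4
  node10 = sub(-2, 24) = -26
  node11 = sub(4, 4) = 0
  node12 = max2(-6, 0) = 0
  node13 = mul(4, -26) = -104
  node14 = add(4, 0) = 4
  node15 = min2(-104, 4) = -104

Propagation after the edit:
  node3: runs — input3 4->9; result 9.
  node5: runs — node3 4->9; result -54.
  node6: runs — node5 -24->-54; result 54.
  node7: runs — input3 4->9; result 3.
  node8: runs — node3 4->9; node5 -24->-54; result 9.
  node10: runs — node7 -2->3; node6 24->54; result -51.
  node11: runs — input3 4->9; node8 4->9; result 0 (same value as before).
  node12: checked — values it read are unchanged (input1 unchanged, node11 unchanged); reused cached 0 without running.
  node13: runs — input3 4->9; node10 -26->-51; result -459.
  node14: runs — node3 4->9; result 9.
  node15: runs — node13 -104->-459; node14 4->9; result -459.

Key observation: the cutoff stops propagation at node12 — its inputs' values are unchanged, so it reuses its cache.

Marked dirty: node3, node5, node6, node7, node8, node10, node11, node12, node13, node14, node15.
Derived signals that run: node3, node5, node6, node7, node8, node10, node11, node13, node14, node15 — 10 in total.
Checked but reused from cache: node12.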